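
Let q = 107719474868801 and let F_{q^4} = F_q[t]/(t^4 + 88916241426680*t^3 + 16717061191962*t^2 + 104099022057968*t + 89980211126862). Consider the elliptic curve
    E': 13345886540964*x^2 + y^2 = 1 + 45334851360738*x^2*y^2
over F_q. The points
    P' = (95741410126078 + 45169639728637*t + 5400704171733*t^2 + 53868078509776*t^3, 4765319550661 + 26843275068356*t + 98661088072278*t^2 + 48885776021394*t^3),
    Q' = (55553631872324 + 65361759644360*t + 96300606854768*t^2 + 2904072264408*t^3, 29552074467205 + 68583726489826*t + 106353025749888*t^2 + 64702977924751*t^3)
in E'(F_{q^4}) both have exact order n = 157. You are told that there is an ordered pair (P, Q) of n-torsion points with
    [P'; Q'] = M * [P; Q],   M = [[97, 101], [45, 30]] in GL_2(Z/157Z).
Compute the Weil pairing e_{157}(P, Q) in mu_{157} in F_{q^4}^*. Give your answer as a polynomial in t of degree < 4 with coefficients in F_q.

33672437217380 + 99834598836012*t + 56346008633712*t^2 + 22709728633045*t^3

Since e_{157}(P,P)=e_{157}(Q,Q)=1 and e_{157}(Q,P)=e_{157}(P,Q)^{-1}, expanding e_{157}(97*P + 101*Q,45*P + 30*Q) leaves e(P,Q)^det(M).
So e_{157}(P,Q) = e_{157}(P',Q')^{128}, since 92*128 = 1 mod 157.
Edwards a_E,d_E -> Montgomery A=51456813361208,B=93312737725601 -> Weierstrass 65361040049075,0 via alpha=9780122983617,beta=45862496229457.
Build f_{157,P'} and f_{157,Q'} via the 8-bit ladder of 157=10011101_2; evaluate at shifted divisors; quotient in F_{107719474868801^4}.
The quotient is 96865358352960 + 40480849620368*t + 64160153888628*t^2 + 1499696703069*t^3.
Thus e_{157}(P,Q) = 33672437217380 + 99834598836012*t + 56346008633712*t^2 + 22709728633045*t^3.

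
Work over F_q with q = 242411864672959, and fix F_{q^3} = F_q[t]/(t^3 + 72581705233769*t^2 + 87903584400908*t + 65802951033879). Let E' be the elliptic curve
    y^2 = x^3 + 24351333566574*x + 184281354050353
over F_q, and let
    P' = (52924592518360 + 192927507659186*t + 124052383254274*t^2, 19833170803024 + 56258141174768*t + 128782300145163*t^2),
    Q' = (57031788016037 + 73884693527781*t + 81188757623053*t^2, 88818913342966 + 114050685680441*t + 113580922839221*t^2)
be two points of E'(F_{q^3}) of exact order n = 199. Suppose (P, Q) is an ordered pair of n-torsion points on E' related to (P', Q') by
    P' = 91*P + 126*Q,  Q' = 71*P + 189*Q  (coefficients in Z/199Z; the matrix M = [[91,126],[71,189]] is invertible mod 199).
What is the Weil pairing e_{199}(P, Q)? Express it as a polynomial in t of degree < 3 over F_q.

108957972718518 + 25465285890971*t + 233002732886137*t^2

e_{199}(aP+bQ,cP+dQ) = e_{199}(P,Q)^(ad-bc); with (a,b,c,d)=(91,126,71,189) this gives the det-199 law.
det(M) mod 199 = 94; its inverse in (Z/199)^* is 36 (check: 94*36 mod 199 = 1).
Miller loop for e_{199} over F_{242411864672959^3}: bits of 199 = 11000111; 7 double steps + 4 add steps, l/v at each.
f_P(D_Q)/f_Q(D_P) = 130643815436702 + 119596297844049*t + 182257690147836*t^2.
Finally e_{199}(P,Q) = 108957972718518 + 25465285890971*t + 233002732886137*t^2.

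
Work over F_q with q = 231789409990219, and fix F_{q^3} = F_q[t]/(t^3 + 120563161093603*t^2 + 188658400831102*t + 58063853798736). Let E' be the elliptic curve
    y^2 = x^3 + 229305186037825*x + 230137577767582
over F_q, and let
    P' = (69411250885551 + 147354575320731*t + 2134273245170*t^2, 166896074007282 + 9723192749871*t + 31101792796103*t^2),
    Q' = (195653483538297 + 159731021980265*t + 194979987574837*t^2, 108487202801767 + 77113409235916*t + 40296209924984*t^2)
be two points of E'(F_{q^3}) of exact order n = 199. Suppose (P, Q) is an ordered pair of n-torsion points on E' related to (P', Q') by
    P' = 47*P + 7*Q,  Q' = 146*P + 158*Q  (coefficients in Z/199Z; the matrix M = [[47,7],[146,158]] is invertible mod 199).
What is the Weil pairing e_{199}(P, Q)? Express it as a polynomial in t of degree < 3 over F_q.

Since e_{199}(P,P)=e_{199}(Q,Q)=1 and e_{199}(Q,P)=e_{199}(P,Q)^{-1}, expanding e_{199}(47*P + 7*Q,146*P + 158*Q) leaves e(P,Q)^det(M).
det M = 47*158 - 7*146 = 6404 = 36 (mod 199); 36^{-1} = 94 (mod 199).
Run Miller on y^2=x^3+229305186037825*x+230137577767582 over F_{231789409990219}: ladder 11000111 (8 bits); e = f_P(D_Q)/f_Q(D_P).
So e_{199}(P',Q') = 58564477603895 + 164495569948408*t + 218217279408009*t^2.
Raise to 94: e(P,Q) = 71982101757023 + 126592268068235*t + 50369238721795*t^2 in mu_{199}.

71982101757023 + 126592268068235*t + 50369238721795*t^2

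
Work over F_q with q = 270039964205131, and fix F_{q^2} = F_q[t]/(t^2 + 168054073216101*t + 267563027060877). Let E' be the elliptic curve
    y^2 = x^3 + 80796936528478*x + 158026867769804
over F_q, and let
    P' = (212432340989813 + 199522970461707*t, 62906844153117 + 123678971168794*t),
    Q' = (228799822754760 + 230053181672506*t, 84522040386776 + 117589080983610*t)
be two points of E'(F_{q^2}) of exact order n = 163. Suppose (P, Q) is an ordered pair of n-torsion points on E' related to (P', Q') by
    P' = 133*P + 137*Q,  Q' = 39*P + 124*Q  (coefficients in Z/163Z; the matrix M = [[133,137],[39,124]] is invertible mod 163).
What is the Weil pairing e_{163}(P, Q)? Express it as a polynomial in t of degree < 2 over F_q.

116213338686045 + 47216396077849*t

e_{163} is bilinear + alternating on E[163], so e_{163}(133*P + 137*Q, 39*P + 124*Q) = e_{163}(P,Q)^(133*124-137*39).
So e_{163}(P,Q) = e_{163}(P',Q')^{158}, since 65*158 = 1 mod 163.
Miller loop for e_{163} over F_{270039964205131^2}: bits of 163 = 10100011; 7 double steps + 3 add steps, l/v at each.
Result: e(P',Q') = 111010114057562 + 217879337990052*t.
Hence e(P,Q) = 116213338686045 + 47216396077849*t in F_{270039964205131^2}^*.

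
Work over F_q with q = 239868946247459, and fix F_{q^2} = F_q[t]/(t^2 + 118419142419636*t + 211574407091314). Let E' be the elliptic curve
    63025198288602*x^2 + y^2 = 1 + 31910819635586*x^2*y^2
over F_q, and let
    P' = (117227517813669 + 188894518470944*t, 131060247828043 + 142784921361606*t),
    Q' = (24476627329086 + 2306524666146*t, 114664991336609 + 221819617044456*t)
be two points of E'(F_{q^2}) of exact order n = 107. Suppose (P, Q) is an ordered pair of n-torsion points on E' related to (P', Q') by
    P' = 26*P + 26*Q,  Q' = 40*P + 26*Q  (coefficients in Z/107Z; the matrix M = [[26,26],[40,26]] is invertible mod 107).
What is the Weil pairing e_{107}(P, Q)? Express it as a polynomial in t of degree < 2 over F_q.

Alternating bilinearity on E[107] (values in mu_{107} in F_{239868946247459^2}) gives e(P',Q') = e(P,Q)^det(M).
So e_{107}(P,Q) = e_{107}(P',Q')^{102}, since 64*102 = 1 mod 107.
Edwards a_E,d_E -> Montgomery A=32788505067151,B=224123446697170 -> Weierstrass 170014481937806,216867462949737 via alpha=95778985069851,beta=7778594663254.
Double-and-add over 1101011: 7-1 doublings, 5-1 additions; each step l_{T,T}/v_{2T} or l_{T,P'}/v at Q'+S for random S.
f_P(D_Q)/f_Q(D_P) = 2675865648606 + 223370714326130*t.
(2675865648606 + 223370714326130*t)^{102} mod (239868946247459,f) = 10440718269437 + 72765741462954*t.

10440718269437 + 72765741462954*t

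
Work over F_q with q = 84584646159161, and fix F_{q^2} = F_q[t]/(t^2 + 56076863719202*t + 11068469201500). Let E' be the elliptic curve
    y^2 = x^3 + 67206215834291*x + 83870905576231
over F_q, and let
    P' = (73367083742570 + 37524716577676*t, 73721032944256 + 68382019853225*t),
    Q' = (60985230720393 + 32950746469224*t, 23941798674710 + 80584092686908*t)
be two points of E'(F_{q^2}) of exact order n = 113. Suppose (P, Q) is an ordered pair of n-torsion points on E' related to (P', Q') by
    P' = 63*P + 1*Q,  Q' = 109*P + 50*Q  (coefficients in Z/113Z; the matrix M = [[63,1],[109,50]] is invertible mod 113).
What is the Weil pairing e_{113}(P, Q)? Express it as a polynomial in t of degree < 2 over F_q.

60078697401522 + 84308962892702*t

e_{113} is bilinear + alternating on E[113], so e_{113}(63*P + 1*Q, 109*P + 50*Q) = e_{113}(P,Q)^(63*50-1*109).
Hence e(P,Q) = e(P',Q')^{79} where 79 = 103^{-1} mod 113.
Miller loop for e_{113} over F_{84584646159161^2}: bits of 113 = 1110001; 6 double steps + 3 add steps, l/v at each.
The quotient is 57649483987312 + 57693589912542*t.
(57649483987312 + 57693589912542*t)^{79} mod (84584646159161,f) = 60078697401522 + 84308962892702*t.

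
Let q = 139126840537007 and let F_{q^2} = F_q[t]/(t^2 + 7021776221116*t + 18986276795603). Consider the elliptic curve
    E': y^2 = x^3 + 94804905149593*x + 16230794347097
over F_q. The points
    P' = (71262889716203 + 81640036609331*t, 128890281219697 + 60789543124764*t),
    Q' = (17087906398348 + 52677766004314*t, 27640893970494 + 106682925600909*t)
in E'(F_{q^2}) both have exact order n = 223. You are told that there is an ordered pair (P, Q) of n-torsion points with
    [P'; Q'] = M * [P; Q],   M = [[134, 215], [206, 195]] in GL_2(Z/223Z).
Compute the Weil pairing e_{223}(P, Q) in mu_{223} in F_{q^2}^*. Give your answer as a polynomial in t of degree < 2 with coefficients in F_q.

44083409942739 + 60623923986165*t

e_{223} is bilinear + alternating on E[223], so e_{223}(134*P + 215*Q, 206*P + 195*Q) = e_{223}(P,Q)^(134*195-215*206).
Inverting 126 mod 223: 200. Thus e_{223}(P,Q) = e(P',Q')^{200}.
8-bit Miller (11011111) on E'/F_{139126840537007} with a'=94804905149593, b'=16230794347097: accumulate tangent/chord ratios at Q'+S and P'+S'.
Result: e(P',Q') = 62278272305032 + 38474722567879*t.
e_{223}(P,Q) = (62278272305032 + 38474722567879*t)^{200} = 44083409942739 + 60623923986165*t.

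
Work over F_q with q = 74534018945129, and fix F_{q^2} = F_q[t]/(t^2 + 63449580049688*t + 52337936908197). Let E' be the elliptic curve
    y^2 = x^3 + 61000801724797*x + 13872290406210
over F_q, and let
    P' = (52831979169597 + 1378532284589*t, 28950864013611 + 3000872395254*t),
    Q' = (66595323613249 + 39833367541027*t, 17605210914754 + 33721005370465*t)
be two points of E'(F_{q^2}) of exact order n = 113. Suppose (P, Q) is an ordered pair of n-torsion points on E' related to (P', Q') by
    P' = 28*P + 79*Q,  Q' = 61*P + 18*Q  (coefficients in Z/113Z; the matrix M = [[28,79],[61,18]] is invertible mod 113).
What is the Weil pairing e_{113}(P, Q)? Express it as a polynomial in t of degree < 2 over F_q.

e_{113} is bilinear + alternating on E[113], so e_{113}(28*P + 79*Q, 61*P + 18*Q) = e_{113}(P,Q)^(28*18-79*61).
det(M) mod 113 = 92; its inverse in (Z/113)^* is 43 (check: 92*43 mod 113 = 1).
n = 113 = (1110001)_2 (7 bits, wt 4); accumulate f_{113,P'}(Q'+S)/f_{113,P'}(S) along the 6-step ladder.
Result: e(P',Q') = 33063396027547 + 29690382819919*t.
(33063396027547 + 29690382819919*t)^{43} mod (74534018945129,f) = 20464469176210 + 25023212291658*t.

20464469176210 + 25023212291658*t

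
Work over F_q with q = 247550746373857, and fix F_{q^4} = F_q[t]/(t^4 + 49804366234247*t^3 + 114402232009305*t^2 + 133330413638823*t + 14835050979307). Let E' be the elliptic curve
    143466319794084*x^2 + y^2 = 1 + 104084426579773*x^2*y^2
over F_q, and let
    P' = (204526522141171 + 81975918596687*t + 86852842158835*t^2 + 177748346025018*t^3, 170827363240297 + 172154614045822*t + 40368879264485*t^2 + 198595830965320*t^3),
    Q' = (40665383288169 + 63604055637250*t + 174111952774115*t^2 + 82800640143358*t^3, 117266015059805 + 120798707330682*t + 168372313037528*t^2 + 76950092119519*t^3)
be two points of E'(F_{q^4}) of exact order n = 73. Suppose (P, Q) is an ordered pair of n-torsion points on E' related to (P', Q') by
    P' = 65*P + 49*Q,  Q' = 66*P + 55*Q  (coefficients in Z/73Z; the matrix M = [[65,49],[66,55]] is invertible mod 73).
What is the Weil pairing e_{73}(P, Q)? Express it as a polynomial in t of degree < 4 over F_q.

157335098819776 + 199693387094512*t + 191978992380449*t^2 + 77962396582303*t^3

Since e_{73}(P,P)=e_{73}(Q,Q)=1 and e_{73}(Q,P)=e_{73}(P,Q)^{-1}, expanding e_{73}(65*P + 49*Q,66*P + 55*Q) leaves e(P,Q)^det(M).
det(M) mod 73 = 49; its inverse in (Z/73)^* is 3 (check: 49*3 mod 73 = 1).
Map (x,y)_Ed via u=(1+y)/(1-y), v=(1+y)/((1-y)x) to Montgomery A=0,B=109341499772508; then to (a',b')=(203097113350679,0).
Double-and-add over 1001001: 7-1 doublings, 3-1 additions; each step l_{T,T}/v_{2T} or l_{T,P'}/v at Q'+S for random S.
f_P(D_Q)/f_Q(D_P) = 176865521654397 + 27959142712531*t + 80510821175355*t^2 + 859241090888*t^3.
Raise to 3: e(P,Q) = 157335098819776 + 199693387094512*t + 191978992380449*t^2 + 77962396582303*t^3 in mu_{73}.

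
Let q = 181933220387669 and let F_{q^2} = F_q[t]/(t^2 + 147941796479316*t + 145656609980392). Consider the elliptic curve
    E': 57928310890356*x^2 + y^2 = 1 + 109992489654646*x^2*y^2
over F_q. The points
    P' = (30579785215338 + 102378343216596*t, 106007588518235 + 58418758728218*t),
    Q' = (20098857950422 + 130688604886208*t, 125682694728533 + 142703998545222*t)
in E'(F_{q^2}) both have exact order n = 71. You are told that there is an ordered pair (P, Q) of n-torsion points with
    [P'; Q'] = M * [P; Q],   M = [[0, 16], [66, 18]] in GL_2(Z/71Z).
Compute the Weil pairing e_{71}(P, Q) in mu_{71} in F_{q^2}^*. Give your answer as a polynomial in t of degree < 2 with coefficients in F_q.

Since e_{71}(P,P)=e_{71}(Q,Q)=1 and e_{71}(Q,P)=e_{71}(P,Q)^{-1}, expanding e_{71}(16*Q,66*P + 18*Q) leaves e(P,Q)^det(M).
det M = 0*18 - 16*66 = -1056 = 9 (mod 71); 9^{-1} = 8 (mod 71).
Edwards a_E,d_E -> Montgomery A=58413901326178,B=36714797800077 -> Weierstrass 176509679289324,179922967109265 via alpha=149275613682613,beta=77950565502762.
Double-and-add over 1000111: 7-1 doublings, 4-1 additions; each step l_{T,T}/v_{2T} or l_{T,P'}/v at Q'+S for random S.
Miller gives e_{71}(P',Q') = 175016658939141 + 121077845923600*t in F_{181933220387669^2}.
Finally e_{71}(P,Q) = 158889481733239 + 150931301099564*t.

158889481733239 + 150931301099564*t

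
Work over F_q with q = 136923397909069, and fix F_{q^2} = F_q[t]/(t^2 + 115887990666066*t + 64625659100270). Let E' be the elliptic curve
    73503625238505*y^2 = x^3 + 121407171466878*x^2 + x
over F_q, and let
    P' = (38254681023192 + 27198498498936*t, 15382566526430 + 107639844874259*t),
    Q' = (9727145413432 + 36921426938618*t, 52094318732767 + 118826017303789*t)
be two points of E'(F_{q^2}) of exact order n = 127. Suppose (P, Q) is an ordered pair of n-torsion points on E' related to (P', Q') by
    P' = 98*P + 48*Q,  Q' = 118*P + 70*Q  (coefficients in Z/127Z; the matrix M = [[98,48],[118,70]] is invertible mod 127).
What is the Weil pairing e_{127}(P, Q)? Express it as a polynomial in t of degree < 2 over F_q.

Alternating bilinearity on E[127] (values in mu_{127} in F_{136923397909069^2}) gives e(P',Q') = e(P,Q)^det(M).
det(M) mod 127 = 53; its inverse in (Z/127)^* is 12 (check: 53*12 mod 127 = 1).
Undo Montgomery via alpha=55385595561070, beta=14192401641608: (a',b')=(104965449977939,18837205817891) over F_{136923397909069}.
Run Miller on y^2=x^3+104965449977939*x+18837205817891 over F_{136923397909069}: ladder 1111111 (7 bits); e = f_P(D_Q)/f_Q(D_P).
The quotient is 119496397960883 + 106234795788559*t.
e_{127}(P,Q) = (119496397960883 + 106234795788559*t)^{12} = 80603841238091 + 121223560339631*t.

80603841238091 + 121223560339631*t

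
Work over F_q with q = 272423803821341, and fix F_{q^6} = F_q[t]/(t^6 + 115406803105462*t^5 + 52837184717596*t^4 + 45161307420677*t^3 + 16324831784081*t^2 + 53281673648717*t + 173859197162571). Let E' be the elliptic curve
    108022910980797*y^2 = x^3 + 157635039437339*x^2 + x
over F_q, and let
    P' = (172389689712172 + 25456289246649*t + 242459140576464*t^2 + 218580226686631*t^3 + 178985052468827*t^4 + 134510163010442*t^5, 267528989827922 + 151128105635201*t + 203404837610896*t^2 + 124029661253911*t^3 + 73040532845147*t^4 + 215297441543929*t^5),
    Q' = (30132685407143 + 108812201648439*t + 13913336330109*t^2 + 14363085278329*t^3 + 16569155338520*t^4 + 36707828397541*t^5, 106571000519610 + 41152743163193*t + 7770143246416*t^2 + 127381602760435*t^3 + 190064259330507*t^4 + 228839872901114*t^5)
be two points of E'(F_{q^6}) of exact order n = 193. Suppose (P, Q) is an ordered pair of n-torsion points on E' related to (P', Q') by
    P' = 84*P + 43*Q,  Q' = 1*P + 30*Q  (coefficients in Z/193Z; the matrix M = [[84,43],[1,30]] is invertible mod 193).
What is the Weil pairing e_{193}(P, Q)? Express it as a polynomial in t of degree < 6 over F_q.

174144887181423 + 33605131352399*t + 194701522684533*t^2 + 6208354991942*t^3 + 267767199774048*t^4 + 236841354363411*t^5

The 193-Weil pairing on E[193] over F_{272423803821341} is alternating-bilinear: e_{193}(P',Q') = e_{193}(P,Q)^det(M).
84*30 - 43*1 = 2477; reduced mod 193: det = 161, inverse 6.
Montgomery->Weierstrass: x_W = 103780824419608*x+130263222959262, y_W=103780824419608*y on F_{272423803821341}; lands on y^2=x^3+129725441485292*x+2366968975287.
Run Miller on y^2=x^3+129725441485292*x+2366968975287 over F_{272423803821341}: ladder 11000001 (8 bits); e = f_P(D_Q)/f_Q(D_P).
The quotient is 242895525523042 + 44009441291273*t + 129333664498926*t^2 + 207075740774216*t^3 + 47406437497059*t^4 + 43807105617214*t^5.
Finally e_{193}(P,Q) = 174144887181423 + 33605131352399*t + 194701522684533*t^2 + 6208354991942*t^3 + 267767199774048*t^4 + 236841354363411*t^5.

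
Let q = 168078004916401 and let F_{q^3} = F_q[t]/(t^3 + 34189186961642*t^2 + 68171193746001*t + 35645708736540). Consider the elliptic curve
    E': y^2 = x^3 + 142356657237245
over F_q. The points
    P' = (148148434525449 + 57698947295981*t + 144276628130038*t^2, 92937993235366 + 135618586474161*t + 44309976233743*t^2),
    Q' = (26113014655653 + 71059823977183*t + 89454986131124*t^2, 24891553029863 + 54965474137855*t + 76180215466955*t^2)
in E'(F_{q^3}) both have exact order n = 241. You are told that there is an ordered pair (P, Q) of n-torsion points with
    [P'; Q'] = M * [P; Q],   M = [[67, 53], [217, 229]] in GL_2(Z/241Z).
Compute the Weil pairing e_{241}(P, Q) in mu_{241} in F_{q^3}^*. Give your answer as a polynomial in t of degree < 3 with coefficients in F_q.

The 241-Weil pairing on E[241] over F_{168078004916401} is alternating-bilinear: e_{241}(P',Q') = e_{241}(P,Q)^det(M).
So e_{241}(P,Q) = e_{241}(P',Q')^{86}, since 227*86 = 1 mod 241.
Build f_{241,P'} and f_{241,Q'} via the 8-bit ladder of 241=11110001_2; evaluate at shifted divisors; quotient in F_{168078004916401^3}.
The quotient is 2706224229462 + 16248878913908*t + 79393948750100*t^2.
Finally e_{241}(P,Q) = 103409339606062 + 108476510699413*t + 72257295278110*t^2.

103409339606062 + 108476510699413*t + 72257295278110*t^2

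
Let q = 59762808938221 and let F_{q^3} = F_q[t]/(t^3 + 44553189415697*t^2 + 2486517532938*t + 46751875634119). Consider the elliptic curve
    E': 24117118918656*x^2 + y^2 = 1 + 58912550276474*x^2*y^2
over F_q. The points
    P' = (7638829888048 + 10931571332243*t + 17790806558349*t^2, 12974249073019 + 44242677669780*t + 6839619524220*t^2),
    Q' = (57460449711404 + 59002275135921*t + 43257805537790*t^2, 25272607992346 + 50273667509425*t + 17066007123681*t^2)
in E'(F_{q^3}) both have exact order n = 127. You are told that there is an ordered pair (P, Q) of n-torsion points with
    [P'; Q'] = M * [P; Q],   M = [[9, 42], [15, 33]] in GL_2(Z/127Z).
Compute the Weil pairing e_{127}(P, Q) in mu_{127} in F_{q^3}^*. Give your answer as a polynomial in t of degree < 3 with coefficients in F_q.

33657917323851 + 47484559650724*t + 1762020414061*t^2

e_{127} is bilinear + alternating on E[127], so e_{127}(9*P + 42*Q, 15*P + 33*Q) = e_{127}(P,Q)^(9*33-42*15).
det(M) mod 127 = 48; its inverse in (Z/127)^* is 45 (check: 48*45 mod 127 = 1).
Edwards a_E,d_E -> Montgomery A=20006629813406,B=5880082868075 -> Weierstrass 39362000021411,28404190914545 via alpha=53680150824669,beta=21182546629656.
n = 127 = (1111111)_2 (7 bits, wt 7); accumulate f_{127,P'}(Q'+S)/f_{127,P'}(S) along the 6-step ladder.
f_P(D_Q)/f_Q(D_P) = 30700332938392 + 20907432825123*t + 12213228936851*t^2.
Raise to 45: e(P,Q) = 33657917323851 + 47484559650724*t + 1762020414061*t^2 in mu_{127}.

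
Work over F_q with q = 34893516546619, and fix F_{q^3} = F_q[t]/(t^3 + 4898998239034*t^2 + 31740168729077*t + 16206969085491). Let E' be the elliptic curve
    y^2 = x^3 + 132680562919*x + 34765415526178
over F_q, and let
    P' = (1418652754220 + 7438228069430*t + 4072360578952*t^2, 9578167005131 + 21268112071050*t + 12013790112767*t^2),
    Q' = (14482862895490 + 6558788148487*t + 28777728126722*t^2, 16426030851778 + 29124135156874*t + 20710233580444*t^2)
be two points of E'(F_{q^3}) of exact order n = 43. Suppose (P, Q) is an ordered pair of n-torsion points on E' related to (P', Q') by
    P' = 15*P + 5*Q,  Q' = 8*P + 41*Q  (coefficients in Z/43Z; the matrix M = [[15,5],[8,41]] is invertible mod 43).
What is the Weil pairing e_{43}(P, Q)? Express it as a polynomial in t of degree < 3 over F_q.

The 43-Weil pairing on E[43] over F_{34893516546619} is alternating-bilinear: e_{43}(P',Q') = e_{43}(P,Q)^det(M).
Inverting 16 mod 43: 35. Thus e_{43}(P,Q) = e(P',Q')^{35}.
n = 43 = (101011)_2 (6 bits, wt 4); accumulate f_{43,P'}(Q'+S)/f_{43,P'}(S) along the 5-step ladder.
Result: e(P',Q') = 1032653436023 + 1705874347192*t + 10652477837220*t^2.
Finally e_{43}(P,Q) = 3242528165342 + 2217554812571*t + 19000582818926*t^2.

3242528165342 + 2217554812571*t + 19000582818926*t^2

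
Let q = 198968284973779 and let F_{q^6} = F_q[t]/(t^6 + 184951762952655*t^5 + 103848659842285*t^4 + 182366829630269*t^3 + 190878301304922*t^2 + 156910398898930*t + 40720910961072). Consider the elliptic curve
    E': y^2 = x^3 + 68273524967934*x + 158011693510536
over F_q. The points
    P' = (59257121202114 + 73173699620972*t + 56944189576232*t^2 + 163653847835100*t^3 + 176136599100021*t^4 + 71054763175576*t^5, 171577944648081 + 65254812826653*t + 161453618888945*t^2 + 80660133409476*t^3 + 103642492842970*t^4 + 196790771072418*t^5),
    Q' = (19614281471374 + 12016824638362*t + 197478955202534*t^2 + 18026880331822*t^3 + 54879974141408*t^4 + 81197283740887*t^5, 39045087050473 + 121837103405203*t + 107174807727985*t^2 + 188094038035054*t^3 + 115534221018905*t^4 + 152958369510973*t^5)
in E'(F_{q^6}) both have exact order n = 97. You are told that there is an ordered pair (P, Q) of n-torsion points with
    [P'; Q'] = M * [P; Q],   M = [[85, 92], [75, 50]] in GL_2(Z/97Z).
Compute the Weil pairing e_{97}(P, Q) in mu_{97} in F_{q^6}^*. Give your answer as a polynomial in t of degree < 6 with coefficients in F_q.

121616555884048 + 103636904282965*t + 3121898878230*t^2 + 183716967815895*t^3 + 144717448156116*t^4 + 79221907207502*t^5

e_{97}(aP+bQ,cP+dQ) = e_{97}(P,Q)^(ad-bc); with (a,b,c,d)=(85,92,75,50) this gives the det-97 law.
So e_{97}(P,Q) = e_{97}(P',Q')^{25}, since 66*25 = 1 mod 97.
Build f_{97,P'} and f_{97,Q'} via the 7-bit ladder of 97=1100001_2; evaluate at shifted divisors; quotient in F_{198968284973779^6}.
So e_{97}(P',Q') = 171787616450450 + 172792577910204*t + 99914476931923*t^2 + 125898802641188*t^3 + 152677329790738*t^4 + 107049655714747*t^5.
e_{97}(P,Q) = (171787616450450 + 172792577910204*t + 99914476931923*t^2 + 125898802641188*t^3 + 152677329790738*t^4 + 107049655714747*t^5)^{25} = 121616555884048 + 103636904282965*t + 3121898878230*t^2 + 183716967815895*t^3 + 144717448156116*t^4 + 79221907207502*t^5.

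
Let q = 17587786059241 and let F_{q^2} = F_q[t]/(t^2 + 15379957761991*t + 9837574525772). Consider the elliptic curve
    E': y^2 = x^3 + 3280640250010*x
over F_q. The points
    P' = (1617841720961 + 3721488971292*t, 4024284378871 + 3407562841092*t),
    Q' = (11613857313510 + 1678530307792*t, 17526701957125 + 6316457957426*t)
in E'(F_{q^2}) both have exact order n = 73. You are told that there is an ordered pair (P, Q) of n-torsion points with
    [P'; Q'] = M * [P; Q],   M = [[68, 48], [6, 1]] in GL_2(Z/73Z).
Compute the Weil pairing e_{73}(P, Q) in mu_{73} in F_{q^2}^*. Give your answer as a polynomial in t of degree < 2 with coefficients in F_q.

7453799609975 + 12773122908892*t

Under M = [[68,48],[6,1]] in GL_2(Z/73), e_{73}(P',Q') = e_{73}(P,Q)^(68*1-48*6 mod 73).
So e_{73}(P,Q) = e_{73}(P',Q')^{72}, since 72*72 = 1 mod 73.
n = 73 = (1001001)_2 (7 bits, wt 3); accumulate f_{73,P'}(Q'+S)/f_{73,P'}(S) along the 6-step ladder.
So e_{73}(P',Q') = 11449697611009 + 4814663150349*t.
(11449697611009 + 4814663150349*t)^{72} mod (17587786059241,f) = 7453799609975 + 12773122908892*t.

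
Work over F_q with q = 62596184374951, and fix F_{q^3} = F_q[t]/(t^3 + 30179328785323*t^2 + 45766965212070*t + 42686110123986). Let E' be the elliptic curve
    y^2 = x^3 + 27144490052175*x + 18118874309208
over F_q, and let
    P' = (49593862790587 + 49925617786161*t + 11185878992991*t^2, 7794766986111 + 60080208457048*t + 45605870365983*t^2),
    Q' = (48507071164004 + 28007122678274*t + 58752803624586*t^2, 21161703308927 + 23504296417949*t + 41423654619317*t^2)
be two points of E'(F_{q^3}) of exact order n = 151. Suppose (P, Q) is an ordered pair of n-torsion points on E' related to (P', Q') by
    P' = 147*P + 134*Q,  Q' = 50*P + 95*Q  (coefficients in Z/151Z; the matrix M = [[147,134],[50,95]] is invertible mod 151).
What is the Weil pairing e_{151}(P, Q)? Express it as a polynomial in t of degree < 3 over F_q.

Under M = [[147,134],[50,95]] in GL_2(Z/151), e_{151}(P',Q') = e_{151}(P,Q)^(147*95-134*50 mod 151).
So e_{151}(P,Q) = e_{151}(P',Q')^{80}, since 17*80 = 1 mod 151.
Miller loop for e_{151} over F_{62596184374951^3}: bits of 151 = 10010111; 7 double steps + 4 add steps, l/v at each.
So e_{151}(P',Q') = 23711115021572 + 36976872213048*t + 25424111729332*t^2.
Raise to 80: e(P,Q) = 58401244878969 + 33240857156202*t + 32534734467516*t^2 in mu_{151}.

58401244878969 + 33240857156202*t + 32534734467516*t^2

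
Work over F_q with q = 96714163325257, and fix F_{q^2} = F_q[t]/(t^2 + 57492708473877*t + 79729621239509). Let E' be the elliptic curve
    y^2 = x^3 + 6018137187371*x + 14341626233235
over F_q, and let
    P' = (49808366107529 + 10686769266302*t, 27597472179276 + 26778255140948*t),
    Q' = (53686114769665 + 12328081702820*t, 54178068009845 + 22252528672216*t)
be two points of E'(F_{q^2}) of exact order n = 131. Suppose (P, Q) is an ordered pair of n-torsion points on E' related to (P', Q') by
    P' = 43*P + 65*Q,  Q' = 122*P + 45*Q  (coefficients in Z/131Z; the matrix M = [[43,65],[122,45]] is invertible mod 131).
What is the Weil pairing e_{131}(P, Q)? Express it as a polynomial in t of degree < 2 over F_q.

3038030731159 + 45817543051197*t

Under M = [[43,65],[122,45]] in GL_2(Z/131), e_{131}(P',Q') = e_{131}(P,Q)^(43*45-65*122 mod 131).
det(M) mod 131 = 31; its inverse in (Z/131)^* is 93 (check: 31*93 mod 131 = 1).
Run Miller on y^2=x^3+6018137187371*x+14341626233235 over F_{96714163325257}: ladder 10000011 (8 bits); e = f_P(D_Q)/f_Q(D_P).
The quotient is 39909748877381 + 49539695457995*t.
(39909748877381 + 49539695457995*t)^{93} mod (96714163325257,f) = 3038030731159 + 45817543051197*t.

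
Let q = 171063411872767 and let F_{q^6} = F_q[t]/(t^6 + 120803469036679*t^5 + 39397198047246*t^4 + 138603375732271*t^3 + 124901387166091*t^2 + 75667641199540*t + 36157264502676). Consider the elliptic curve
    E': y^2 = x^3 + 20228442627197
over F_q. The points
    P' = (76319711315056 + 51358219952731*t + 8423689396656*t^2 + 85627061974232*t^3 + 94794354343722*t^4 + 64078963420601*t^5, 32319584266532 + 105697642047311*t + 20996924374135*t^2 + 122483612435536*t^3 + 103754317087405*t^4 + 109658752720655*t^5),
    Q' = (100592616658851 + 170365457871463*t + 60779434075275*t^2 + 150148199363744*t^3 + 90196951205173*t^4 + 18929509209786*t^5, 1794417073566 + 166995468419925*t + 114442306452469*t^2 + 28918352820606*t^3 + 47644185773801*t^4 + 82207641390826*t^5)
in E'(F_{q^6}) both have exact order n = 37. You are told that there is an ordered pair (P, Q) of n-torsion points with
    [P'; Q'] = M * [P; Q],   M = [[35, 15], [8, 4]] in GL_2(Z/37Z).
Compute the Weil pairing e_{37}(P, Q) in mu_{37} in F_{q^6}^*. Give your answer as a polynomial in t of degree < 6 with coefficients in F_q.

76748544320350 + 36207444833125*t + 145495812554475*t^2 + 147200804643006*t^3 + 61486424204607*t^4 + 60858107261695*t^5

Alternating bilinearity on E[37] (values in mu_{37} in F_{171063411872767^6}) gives e(P',Q') = e(P,Q)^det(M).
Inverting 20 mod 37: 13. Thus e_{37}(P,Q) = e(P',Q')^{13}.
Run Miller on y^2=x^3+20228442627197 over F_{171063411872767}: ladder 100101 (6 bits); e = f_P(D_Q)/f_Q(D_P).
Result: e(P',Q') = 53147246105258 + 113326105798378*t + 14127430412277*t^2 + 162815924003511*t^3 + 6312544062244*t^4 + 128475392529110*t^5.
Finally e_{37}(P,Q) = 76748544320350 + 36207444833125*t + 145495812554475*t^2 + 147200804643006*t^3 + 61486424204607*t^4 + 60858107261695*t^5.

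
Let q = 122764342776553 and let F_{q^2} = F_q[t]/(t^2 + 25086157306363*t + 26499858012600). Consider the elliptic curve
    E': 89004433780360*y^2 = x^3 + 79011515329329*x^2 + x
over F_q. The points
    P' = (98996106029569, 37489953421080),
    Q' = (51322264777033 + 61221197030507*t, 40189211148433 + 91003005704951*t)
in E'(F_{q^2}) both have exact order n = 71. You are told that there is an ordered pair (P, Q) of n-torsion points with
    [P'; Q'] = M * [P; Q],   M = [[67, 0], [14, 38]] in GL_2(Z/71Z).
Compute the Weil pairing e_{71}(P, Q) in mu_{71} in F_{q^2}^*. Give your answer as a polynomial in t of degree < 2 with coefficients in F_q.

The 71-Weil pairing on E[71] over F_{122764342776553} is alternating-bilinear: e_{71}(P',Q') = e_{71}(P,Q)^det(M).
67*38 - 0*14 = 2546; reduced mod 71: det = 61, inverse 7.
(x,y)|->(48650325745101x+105869632902245,48650325745101y) sends E' to y^2=x^3+81012650705683*x+2326745836993.
Miller loop for e_{71} over F_{122764342776553^2}: bits of 71 = 1000111; 6 double steps + 3 add steps, l/v at each.
f_P(D_Q)/f_Q(D_P) = 61384416549594 + 86105026500942*t.
Raise to 7: e(P,Q) = 82785934861695 + 98923468060593*t in mu_{71}.

82785934861695 + 98923468060593*t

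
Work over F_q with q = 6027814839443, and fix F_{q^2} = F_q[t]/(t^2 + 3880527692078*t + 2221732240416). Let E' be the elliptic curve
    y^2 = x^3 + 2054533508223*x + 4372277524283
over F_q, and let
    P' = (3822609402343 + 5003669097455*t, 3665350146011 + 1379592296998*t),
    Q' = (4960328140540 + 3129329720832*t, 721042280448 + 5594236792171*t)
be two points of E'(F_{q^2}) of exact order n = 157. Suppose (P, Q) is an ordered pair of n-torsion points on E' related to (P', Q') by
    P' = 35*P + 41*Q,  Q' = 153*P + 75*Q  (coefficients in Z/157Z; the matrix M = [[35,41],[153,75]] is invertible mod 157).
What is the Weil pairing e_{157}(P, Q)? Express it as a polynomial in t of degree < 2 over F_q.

2624506471962 + 2098816623983*t

e_{157} is bilinear + alternating on E[157], so e_{157}(35*P + 41*Q, 153*P + 75*Q) = e_{157}(P,Q)^(35*75-41*153).
So e_{157}(P,Q) = e_{157}(P',Q')^{140}, since 120*140 = 1 mod 157.
n = 157 = (10011101)_2 (8 bits, wt 5); accumulate f_{157,P'}(Q'+S)/f_{157,P'}(S) along the 7-step ladder.
f_P(D_Q)/f_Q(D_P) = 5999743492814 + 5152716406926*t.
Thus e_{157}(P,Q) = 2624506471962 + 2098816623983*t.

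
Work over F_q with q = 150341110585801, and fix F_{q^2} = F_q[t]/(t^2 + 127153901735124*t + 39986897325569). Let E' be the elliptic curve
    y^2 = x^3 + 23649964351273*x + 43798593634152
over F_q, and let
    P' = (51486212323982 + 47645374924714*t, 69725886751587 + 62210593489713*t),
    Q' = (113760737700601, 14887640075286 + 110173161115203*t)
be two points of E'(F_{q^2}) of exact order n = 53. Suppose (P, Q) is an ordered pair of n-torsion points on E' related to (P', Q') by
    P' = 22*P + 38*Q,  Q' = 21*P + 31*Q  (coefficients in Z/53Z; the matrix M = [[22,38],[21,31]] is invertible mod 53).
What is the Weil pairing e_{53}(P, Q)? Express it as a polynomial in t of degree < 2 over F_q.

e_{53}(aP+bQ,cP+dQ) = e_{53}(P,Q)^(ad-bc); with (a,b,c,d)=(22,38,21,31) this gives the det-53 law.
22*31 - 38*21 = -116; reduced mod 53: det = 43, inverse 37.
Run Miller on y^2=x^3+23649964351273*x+43798593634152 over F_{150341110585801}: ladder 110101 (6 bits); e = f_P(D_Q)/f_Q(D_P).
e_{53}(P',Q') = 14768159119868 + 67848923376122*t.
(14768159119868 + 67848923376122*t)^{37} mod (150341110585801,f) = 18934316995233 + 73459943349537*t.

18934316995233 + 73459943349537*t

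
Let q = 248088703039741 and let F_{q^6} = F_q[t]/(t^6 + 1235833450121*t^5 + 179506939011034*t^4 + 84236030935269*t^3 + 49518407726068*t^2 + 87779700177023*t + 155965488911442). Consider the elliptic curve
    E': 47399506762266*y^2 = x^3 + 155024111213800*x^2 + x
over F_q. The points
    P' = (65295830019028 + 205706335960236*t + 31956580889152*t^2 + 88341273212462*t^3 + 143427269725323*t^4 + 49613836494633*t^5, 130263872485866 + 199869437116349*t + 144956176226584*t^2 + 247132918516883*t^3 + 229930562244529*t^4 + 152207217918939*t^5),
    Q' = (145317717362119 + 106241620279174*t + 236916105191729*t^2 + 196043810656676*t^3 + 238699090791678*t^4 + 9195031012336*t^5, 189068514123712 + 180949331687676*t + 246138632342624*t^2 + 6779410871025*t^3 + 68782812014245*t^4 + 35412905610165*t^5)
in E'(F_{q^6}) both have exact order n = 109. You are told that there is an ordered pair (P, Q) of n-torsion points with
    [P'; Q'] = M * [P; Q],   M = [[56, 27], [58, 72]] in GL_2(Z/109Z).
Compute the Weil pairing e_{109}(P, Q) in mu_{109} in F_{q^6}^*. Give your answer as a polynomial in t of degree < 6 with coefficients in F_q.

The 109-Weil pairing on E[109] over F_{248088703039741} is alternating-bilinear: e_{109}(P',Q') = e_{109}(P,Q)^det(M).
Hence e(P,Q) = e(P',Q')^{101} where 101 = 68^{-1} mod 109.
Set x_W=8718765375615*u+129047182511710, y_W=8718765375615*v; then E': y_W^2=x_W^3+143439551089708.
Build f_{109,P'} and f_{109,Q'} via the 7-bit ladder of 109=1101101_2; evaluate at shifted divisors; quotient in F_{248088703039741^6}.
The quotient is 48932313192235 + 15624894266636*t + 100921302654651*t^2 + 17774356719033*t^3 + 93013394316259*t^4 + 135323985746100*t^5.
Finally e_{109}(P,Q) = 141723182556865 + 32247776852075*t + 104086486593624*t^2 + 5914238497174*t^3 + 229915153563275*t^4 + 148454355708659*t^5.

141723182556865 + 32247776852075*t + 104086486593624*t^2 + 5914238497174*t^3 + 229915153563275*t^4 + 148454355708659*t^5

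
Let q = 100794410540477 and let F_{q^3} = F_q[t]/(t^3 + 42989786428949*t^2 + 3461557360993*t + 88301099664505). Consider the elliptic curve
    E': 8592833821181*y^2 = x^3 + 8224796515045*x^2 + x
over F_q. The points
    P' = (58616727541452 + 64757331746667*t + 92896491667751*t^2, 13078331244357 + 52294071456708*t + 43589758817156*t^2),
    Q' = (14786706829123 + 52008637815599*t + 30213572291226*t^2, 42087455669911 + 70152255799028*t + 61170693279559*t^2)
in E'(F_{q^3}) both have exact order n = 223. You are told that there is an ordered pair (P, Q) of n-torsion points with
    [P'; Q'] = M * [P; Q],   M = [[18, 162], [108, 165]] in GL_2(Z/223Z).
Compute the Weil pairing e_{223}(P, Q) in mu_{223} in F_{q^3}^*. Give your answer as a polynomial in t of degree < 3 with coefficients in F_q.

e_{223} is bilinear + alternating on E[223], so e_{223}(18*P + 162*Q, 108*P + 165*Q) = e_{223}(P,Q)^(18*165-162*108).
Hence e(P,Q) = e(P',Q')^{187} where 187 = 192^{-1} mod 223.
Undo Montgomery via alpha=49630726448745, beta=38825650023086: (a',b')=(19527772797197,41141546184974) over F_{100794410540477}.
n = 223 = (11011111)_2 (8 bits, wt 7); accumulate f_{223,P'}(Q'+S)/f_{223,P'}(S) along the 7-step ladder.
Miller gives e_{223}(P',Q') = 82704502977615 + 43006094599432*t + 96743430166097*t^2 in F_{100794410540477^3}.
(82704502977615 + 43006094599432*t + 96743430166097*t^2)^{187} mod (100794410540477,f) = 51258053360510 + 84974783084117*t + 1049706421196*t^2.

51258053360510 + 84974783084117*t + 1049706421196*t^2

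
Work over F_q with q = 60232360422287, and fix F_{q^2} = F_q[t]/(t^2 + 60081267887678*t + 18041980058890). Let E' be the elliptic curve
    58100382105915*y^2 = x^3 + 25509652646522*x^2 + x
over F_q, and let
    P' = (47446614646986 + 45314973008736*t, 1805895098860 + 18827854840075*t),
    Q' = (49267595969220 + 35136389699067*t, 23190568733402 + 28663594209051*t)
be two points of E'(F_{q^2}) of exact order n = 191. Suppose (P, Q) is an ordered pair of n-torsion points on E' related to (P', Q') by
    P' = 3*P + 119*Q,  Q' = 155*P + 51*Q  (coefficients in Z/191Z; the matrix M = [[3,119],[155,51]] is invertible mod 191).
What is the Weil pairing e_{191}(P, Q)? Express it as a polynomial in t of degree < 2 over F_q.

22675780481791 + 24873597332355*t

The 191-Weil pairing on E[191] over F_{60232360422287} is alternating-bilinear: e_{191}(P',Q') = e_{191}(P,Q)^det(M).
So e_{191}(P,Q) = e_{191}(P',Q')^{178}, since 44*178 = 1 mod 191.
Undo Montgomery via alpha=21824655790461, beta=7679515510571: (a',b')=(51143425966859,27266319631384) over F_{60232360422287}.
Build f_{191,P'} and f_{191,Q'} via the 8-bit ladder of 191=10111111_2; evaluate at shifted divisors; quotient in F_{60232360422287^2}.
Result: e(P',Q') = 39630722442520 + 10001196555916*t.
Thus e_{191}(P,Q) = 22675780481791 + 24873597332355*t.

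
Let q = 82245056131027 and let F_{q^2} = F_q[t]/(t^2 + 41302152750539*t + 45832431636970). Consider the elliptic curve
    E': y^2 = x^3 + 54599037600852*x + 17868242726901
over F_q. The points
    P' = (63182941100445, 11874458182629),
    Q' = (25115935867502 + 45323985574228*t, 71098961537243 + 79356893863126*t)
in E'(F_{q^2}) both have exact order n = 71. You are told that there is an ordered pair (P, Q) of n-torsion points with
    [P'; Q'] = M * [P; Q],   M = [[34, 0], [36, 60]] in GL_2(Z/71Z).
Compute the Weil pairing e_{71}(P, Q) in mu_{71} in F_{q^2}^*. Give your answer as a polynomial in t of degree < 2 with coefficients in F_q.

The 71-Weil pairing on E[71] over F_{82245056131027} is alternating-bilinear: e_{71}(P',Q') = e_{71}(P,Q)^det(M).
Inverting 52 mod 71: 56. Thus e_{71}(P,Q) = e(P',Q')^{56}.
n = 71 = (1000111)_2 (7 bits, wt 4); accumulate f_{71,P'}(Q'+S)/f_{71,P'}(S) along the 6-step ladder.
e_{71}(P',Q') = 37783474540896 + 67195539657238*t.
Thus e_{71}(P,Q) = 26276349816809 + 72192155169924*t.

26276349816809 + 72192155169924*t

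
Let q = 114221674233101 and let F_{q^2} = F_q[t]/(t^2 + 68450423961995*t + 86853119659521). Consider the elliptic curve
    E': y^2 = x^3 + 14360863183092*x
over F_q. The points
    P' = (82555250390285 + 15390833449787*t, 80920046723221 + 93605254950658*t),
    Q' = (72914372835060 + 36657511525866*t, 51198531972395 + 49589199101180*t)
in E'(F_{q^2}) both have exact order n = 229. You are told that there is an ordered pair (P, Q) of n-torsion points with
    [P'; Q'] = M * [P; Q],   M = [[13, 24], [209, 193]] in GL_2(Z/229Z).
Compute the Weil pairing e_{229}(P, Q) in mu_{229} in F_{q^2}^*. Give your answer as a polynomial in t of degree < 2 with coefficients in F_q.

e_{229} is bilinear + alternating on E[229], so e_{229}(13*P + 24*Q, 209*P + 193*Q) = e_{229}(P,Q)^(13*193-24*209).
det(M) mod 229 = 12; its inverse in (Z/229)^* is 210 (check: 12*210 mod 229 = 1).
Build f_{229,P'} and f_{229,Q'} via the 8-bit ladder of 229=11100101_2; evaluate at shifted divisors; quotient in F_{114221674233101^2}.
Result: e(P',Q') = 38053181312961 + 98689279767993*t.
Raise to 210: e(P,Q) = 72323504171361 + 56706144493105*t in mu_{229}.

72323504171361 + 56706144493105*t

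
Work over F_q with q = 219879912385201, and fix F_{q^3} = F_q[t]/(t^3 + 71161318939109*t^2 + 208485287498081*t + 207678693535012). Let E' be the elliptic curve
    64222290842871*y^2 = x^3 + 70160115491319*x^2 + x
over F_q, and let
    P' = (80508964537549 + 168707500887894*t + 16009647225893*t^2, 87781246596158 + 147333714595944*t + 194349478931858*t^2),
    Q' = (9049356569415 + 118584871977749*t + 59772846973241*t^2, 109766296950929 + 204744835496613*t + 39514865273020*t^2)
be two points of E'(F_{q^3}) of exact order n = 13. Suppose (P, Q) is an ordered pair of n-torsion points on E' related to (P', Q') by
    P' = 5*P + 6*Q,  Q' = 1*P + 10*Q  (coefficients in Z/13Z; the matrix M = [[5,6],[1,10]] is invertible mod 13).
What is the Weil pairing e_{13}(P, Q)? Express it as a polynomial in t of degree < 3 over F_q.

20557287388276 + 89025113388018*t + 147794522171013*t^2

Since e_{13}(P,P)=e_{13}(Q,Q)=1 and e_{13}(Q,P)=e_{13}(P,Q)^{-1}, expanding e_{13}(5*P + 6*Q,1*P + 10*Q) leaves e(P,Q)^det(M).
Inverting 5 mod 13: 8. Thus e_{13}(P,Q) = e(P',Q')^{8}.
Montgomery->Weierstrass: x_W = 13736537422770*x+195109608214893, y_W=13736537422770*y on F_{219879912385201}; lands on y^2=x^3+105926057633382*x+207577941976907.
Run Miller on y^2=x^3+105926057633382*x+207577941976907 over F_{219879912385201}: ladder 1101 (4 bits); e = f_P(D_Q)/f_Q(D_P).
e_{13}(P',Q') = 60882586498655 + 131687762609481*t + 26649217767823*t^2.
(60882586498655 + 131687762609481*t + 26649217767823*t^2)^{8} mod (219879912385201,f) = 20557287388276 + 89025113388018*t + 147794522171013*t^2.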